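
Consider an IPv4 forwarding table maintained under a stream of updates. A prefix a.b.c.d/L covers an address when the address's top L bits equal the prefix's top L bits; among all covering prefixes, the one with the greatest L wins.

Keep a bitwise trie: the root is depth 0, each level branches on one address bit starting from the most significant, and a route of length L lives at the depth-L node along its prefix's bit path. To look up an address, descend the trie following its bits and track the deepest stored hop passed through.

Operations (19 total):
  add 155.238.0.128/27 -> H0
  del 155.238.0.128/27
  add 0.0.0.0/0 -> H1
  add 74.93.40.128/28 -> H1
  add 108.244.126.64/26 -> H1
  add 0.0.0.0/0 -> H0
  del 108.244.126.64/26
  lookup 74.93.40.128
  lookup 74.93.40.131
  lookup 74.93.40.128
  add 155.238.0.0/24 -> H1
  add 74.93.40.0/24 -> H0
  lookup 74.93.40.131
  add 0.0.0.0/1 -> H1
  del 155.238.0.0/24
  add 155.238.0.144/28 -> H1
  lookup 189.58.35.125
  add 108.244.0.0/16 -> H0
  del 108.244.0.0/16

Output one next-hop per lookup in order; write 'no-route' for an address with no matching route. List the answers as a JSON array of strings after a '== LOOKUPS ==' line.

Apply in order:
  + 155.238.0.128/27 (H0) depth=27
  - 155.238.0.128/27 clear@27
  + 0.0.0.0/0 (H1) depth=0
  + 74.93.40.128/28 (H1) depth=28
  + 108.244.126.64/26 (H1) depth=26
  + 0.0.0.0/0 (H0) depth=0
  - 108.244.126.64/26 clear@26
  lookup 74.93.40.128: bits 0100101001011101001010001000 walk d0:H0→d1:-→d2:-→d3:-→d4:-→d5:-→d6:-→d7:-→d8:-→d9:-→d10:-→d11:-→d12:-→d13:-→d14:-→d15:-→d16:-→d17:-→d18:-→d19:-→d20:-→d21:-→d22:-→d23:-→d24:-→d25:-→d26:-→d27:-→d28:H1 -> H1
  lookup 74.93.40.131: bits 0100101001011101001010001000 walk d0:H0→d1:-→d2:-→d3:-→d4:-→d5:-→d6:-→d7:-→d8:-→d9:-→d10:-→d11:-→d12:-→d13:-→d14:-→d15:-→d16:-→d17:-→d18:-→d19:-→d20:-→d21:-→d22:-→d23:-→d24:-→d25:-→d26:-→d27:-→d28:H1 -> H1
  lookup 74.93.40.128: bits 0100101001011101001010001000 walk d0:H0→d1:-→d2:-→d3:-→d4:-→d5:-→d6:-→d7:-→d8:-→d9:-→d10:-→d11:-→d12:-→d13:-→d14:-→d15:-→d16:-→d17:-→d18:-→d19:-→d20:-→d21:-→d22:-→d23:-→d24:-→d25:-→d26:-→d27:-→d28:H1 -> H1
  + 155.238.0.0/24 (H1) depth=24
  + 74.93.40.0/24 (H0) depth=24
  lookup 74.93.40.131: bits 0100101001011101001010001000 walk d0:H0→d1:-→d2:-→d3:-→d4:-→d5:-→d6:-→d7:-→d8:-→d9:-→d10:-→d11:-→d12:-→d13:-→d14:-→d15:-→d16:-→d17:-→d18:-→d19:-→d20:-→d21:-→d22:-→d23:-→d24:H0→d25:-→d26:-→d27:-→d28:H1 -> H1
  + 0.0.0.0/1 (H1) depth=1
  - 155.238.0.0/24 clear@24
  + 155.238.0.144/28 (H1) depth=28
  lookup 189.58.35.125: bits 10 walk d0:H0→d1:-→d2:- -> H0
  + 108.244.0.0/16 (H0) depth=16
  - 108.244.0.0/16 clear@16

== LOOKUPS ==
["H1","H1","H1","H1","H0"]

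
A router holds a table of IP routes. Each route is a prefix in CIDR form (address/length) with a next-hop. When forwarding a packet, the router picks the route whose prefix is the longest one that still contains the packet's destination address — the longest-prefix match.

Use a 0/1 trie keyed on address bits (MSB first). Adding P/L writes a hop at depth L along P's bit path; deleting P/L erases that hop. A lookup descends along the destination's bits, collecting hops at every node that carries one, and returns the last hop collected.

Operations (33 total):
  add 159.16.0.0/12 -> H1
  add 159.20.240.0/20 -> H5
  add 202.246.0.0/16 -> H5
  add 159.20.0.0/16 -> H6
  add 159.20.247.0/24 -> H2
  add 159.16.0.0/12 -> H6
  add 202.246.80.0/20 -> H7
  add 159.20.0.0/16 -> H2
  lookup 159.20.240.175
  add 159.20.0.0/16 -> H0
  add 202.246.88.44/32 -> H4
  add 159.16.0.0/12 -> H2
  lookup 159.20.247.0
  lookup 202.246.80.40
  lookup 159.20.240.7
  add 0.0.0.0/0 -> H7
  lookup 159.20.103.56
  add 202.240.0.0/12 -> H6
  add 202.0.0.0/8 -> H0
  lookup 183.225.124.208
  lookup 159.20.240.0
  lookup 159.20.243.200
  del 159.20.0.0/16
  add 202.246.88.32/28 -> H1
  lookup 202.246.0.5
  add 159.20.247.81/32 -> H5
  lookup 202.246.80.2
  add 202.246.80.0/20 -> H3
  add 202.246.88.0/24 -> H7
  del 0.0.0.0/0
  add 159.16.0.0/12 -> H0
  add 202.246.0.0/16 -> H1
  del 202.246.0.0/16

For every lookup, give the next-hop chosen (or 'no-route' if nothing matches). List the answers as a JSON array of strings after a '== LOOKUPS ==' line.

Trace:
  add 159.16.0.0/12 -> H1 at depth 12
  add 159.20.240.0/20 -> H5 at depth 20
  add 202.246.0.0/16 -> H5 at depth 16
  add 159.20.0.0/16 -> H6 at depth 16
  add 159.20.247.0/24 -> H2 at depth 24
  add 159.16.0.0/12 -> H6 at depth 12
  add 202.246.80.0/20 -> H7 at depth 20
  add 159.20.0.0/16 -> H2 at depth 16
  lookup 159.20.240.175: bits 100111110001010011110 walk d0:-→d1:-→d2:-→d3:-→d4:-→d5:-→d6:-→d7:-→d8:-→d9:-→d10:-→d11:-→d12:H6→d13:-→d14:-→d15:-→d16:H2→d17:-→d18:-→d19:-→d20:H5→d21:- -> H5
  add 159.20.0.0/16 -> H0 at depth 16
  add 202.246.88.44/32 -> H4 at depth 32
  add 159.16.0.0/12 -> H2 at depth 12
  lookup 159.20.247.0: bits 100111110001010011110111 walk d0:-→d1:-→d2:-→d3:-→d4:-→d5:-→d6:-→d7:-→d8:-→d9:-→d10:-→d11:-→d12:H2→d13:-→d14:-→d15:-→d16:H0→d17:-→d18:-→d19:-→d20:H5→d21:-→d22:-→d23:-→d24:H2 -> H2
  lookup 202.246.80.40: bits 11001010111101100101 walk d0:-→d1:-→d2:-→d3:-→d4:-→d5:-→d6:-→d7:-→d8:-→d9:-→d10:-→d11:-→d12:-→d13:-→d14:-→d15:-→d16:H5→d17:-→d18:-→d19:-→d20:H7 -> H7
  lookup 159.20.240.7: bits 100111110001010011110 walk d0:-→d1:-→d2:-→d3:-→d4:-→d5:-→d6:-→d7:-→d8:-→d9:-→d10:-→d11:-→d12:H2→d13:-→d14:-→d15:-→d16:H0→d17:-→d18:-→d19:-→d20:H5→d21:- -> H5
  add 0.0.0.0/0 -> H7 at depth 0
  lookup 159.20.103.56: bits 1001111100010100 walk d0:H7→d1:-→d2:-→d3:-→d4:-→d5:-→d6:-→d7:-→d8:-→d9:-→d10:-→d11:-→d12:H2→d13:-→d14:-→d15:-→d16:H0 -> H0
  add 202.240.0.0/12 -> H6 at depth 12
  add 202.0.0.0/8 -> H0 at depth 8
  lookup 183.225.124.208: bits 10 walk d0:H7→d1:-→d2:- -> H7
  lookup 159.20.240.0: bits 100111110001010011110 walk d0:H7→d1:-→d2:-→d3:-→d4:-→d5:-→d6:-→d7:-→d8:-→d9:-→d10:-→d11:-→d12:H2→d13:-→d14:-→d15:-→d16:H0→d17:-→d18:-→d19:-→d20:H5→d21:- -> H5
  lookup 159.20.243.200: bits 100111110001010011110 walk d0:H7→d1:-→d2:-→d3:-→d4:-→d5:-→d6:-→d7:-→d8:-→d9:-→d10:-→d11:-→d12:H2→d13:-→d14:-→d15:-→d16:H0→d17:-→d18:-→d19:-→d20:H5→d21:- -> H5
  - 159.20.0.0/16 clear@16
  add 202.246.88.32/28 -> H1 at depth 28
  lookup 202.246.0.5: bits 11001010111101100 walk d0:H7→d1:-→d2:-→d3:-→d4:-→d5:-→d6:-→d7:-→d8:H0→d9:-→d10:-→d11:-→d12:H6→d13:-→d14:-→d15:-→d16:H5→d17:- -> H5
  add 159.20.247.81/32 -> H5 at depth 32
  lookup 202.246.80.2: bits 11001010111101100101 walk d0:H7→d1:-→d2:-→d3:-→d4:-→d5:-→d6:-→d7:-→d8:H0→d9:-→d10:-→d11:-→d12:H6→d13:-→d14:-→d15:-→d16:H5→d17:-→d18:-→d19:-→d20:H7 -> H7
  add 202.246.80.0/20 -> H3 at depth 20
  add 202.246.88.0/24 -> H7 at depth 24
  - 0.0.0.0/0 clear@0
  add 159.16.0.0/12 -> H0 at depth 12
  add 202.246.0.0/16 -> H1 at depth 16
  - 202.246.0.0/16 clear@16

== LOOKUPS ==
["H5","H2","H7","H5","H0","H7","H5","H5","H5","H7"]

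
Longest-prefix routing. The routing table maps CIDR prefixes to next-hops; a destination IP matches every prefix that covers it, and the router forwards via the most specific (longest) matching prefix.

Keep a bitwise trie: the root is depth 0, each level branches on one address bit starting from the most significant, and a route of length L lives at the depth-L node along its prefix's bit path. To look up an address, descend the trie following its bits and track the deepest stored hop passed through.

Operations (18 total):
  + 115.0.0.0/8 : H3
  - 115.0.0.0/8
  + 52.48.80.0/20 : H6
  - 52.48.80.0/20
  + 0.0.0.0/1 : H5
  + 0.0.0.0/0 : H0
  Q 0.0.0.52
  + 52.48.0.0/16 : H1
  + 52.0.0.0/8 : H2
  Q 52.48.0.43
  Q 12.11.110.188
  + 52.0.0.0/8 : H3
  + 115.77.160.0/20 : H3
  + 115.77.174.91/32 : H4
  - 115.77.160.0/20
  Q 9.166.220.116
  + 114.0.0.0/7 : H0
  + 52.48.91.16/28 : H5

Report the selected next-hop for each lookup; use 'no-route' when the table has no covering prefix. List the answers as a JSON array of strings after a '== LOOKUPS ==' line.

Trace:
  add 115.0.0.0/8 -> H3 at depth 8
  - 115.0.0.0/8 clear@8
  add 52.48.80.0/20 -> H6 at depth 20
  - 52.48.80.0/20 clear@20
  add 0.0.0.0/1 -> H5 at depth 1
  add 0.0.0.0/0 -> H0 at depth 0
  ? 0.0.0.52  path d0:H0→d1:H5→d2:-  best=H5
  add 52.48.0.0/16 -> H1 at depth 16
  add 52.0.0.0/8 -> H2 at depth 8
  ? 52.48.0.43  path d0:H0→d1:H5→d2:-→d3:-→d4:-→d5:-→d6:-→d7:-→d8:H2→d9:-→d10:-→d11:-→d12:-→d13:-→d14:-→d15:-→d16:H1→d17:-  best=H1
  ? 12.11.110.188  path d0:H0→d1:H5→d2:-  best=H5
  add 52.0.0.0/8 -> H3 at depth 8
  add 115.77.160.0/20 -> H3 at depth 20
  add 115.77.174.91/32 -> H4 at depth 32
  - 115.77.160.0/20 clear@20
  ? 9.166.220.116  path d0:H0→d1:H5→d2:-  best=H5
  add 114.0.0.0/7 -> H0 at depth 7
  add 52.48.91.16/28 -> H5 at depth 28

== LOOKUPS ==
["H5","H1","H5","H5"]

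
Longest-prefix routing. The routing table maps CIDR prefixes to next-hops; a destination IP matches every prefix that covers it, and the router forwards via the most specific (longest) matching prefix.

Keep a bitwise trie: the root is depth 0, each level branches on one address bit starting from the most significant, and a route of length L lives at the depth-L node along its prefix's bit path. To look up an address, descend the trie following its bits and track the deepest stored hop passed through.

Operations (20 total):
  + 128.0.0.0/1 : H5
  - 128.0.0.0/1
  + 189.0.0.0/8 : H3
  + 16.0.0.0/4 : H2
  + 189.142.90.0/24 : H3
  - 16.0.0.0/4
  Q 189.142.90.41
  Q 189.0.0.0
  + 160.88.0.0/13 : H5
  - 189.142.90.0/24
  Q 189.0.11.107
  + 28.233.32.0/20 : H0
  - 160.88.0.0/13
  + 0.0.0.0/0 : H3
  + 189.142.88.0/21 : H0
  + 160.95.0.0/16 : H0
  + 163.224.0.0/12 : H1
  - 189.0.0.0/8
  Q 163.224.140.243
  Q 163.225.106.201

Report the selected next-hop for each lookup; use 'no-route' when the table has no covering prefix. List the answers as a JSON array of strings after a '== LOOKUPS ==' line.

Apply in order:
  add 128.0.0.0/1 -> H5 at depth 1
  - 128.0.0.0/1 clear@1
  add 189.0.0.0/8 -> H3 at depth 8
  add 16.0.0.0/4 -> H2 at depth 4
  add 189.142.90.0/24 -> H3 at depth 24
  - 16.0.0.0/4 clear@4
  Q 189.142.90.41: descend 101111011000111001011010 ; hops seen [H3,H3] ; pick H3
  Q 189.0.0.0: descend 10111101 ; hops seen [H3] ; pick H3
  add 160.88.0.0/13 -> H5 at depth 13
  - 189.142.90.0/24 clear@24
  Q 189.0.11.107: descend 10111101 ; hops seen [H3] ; pick H3
  add 28.233.32.0/20 -> H0 at depth 20
  - 160.88.0.0/13 clear@13
  add 0.0.0.0/0 -> H3 at depth 0
  add 189.142.88.0/21 -> H0 at depth 21
  add 160.95.0.0/16 -> H0 at depth 16
  add 163.224.0.0/12 -> H1 at depth 12
  - 189.0.0.0/8 clear@8
  Q 163.224.140.243: descend 101000111110 ; hops seen [H3,H1] ; pick H1
  Q 163.225.106.201: descend 101000111110 ; hops seen [H3,H1] ; pick H1

== LOOKUPS ==
["H3","H3","H3","H1","H1"]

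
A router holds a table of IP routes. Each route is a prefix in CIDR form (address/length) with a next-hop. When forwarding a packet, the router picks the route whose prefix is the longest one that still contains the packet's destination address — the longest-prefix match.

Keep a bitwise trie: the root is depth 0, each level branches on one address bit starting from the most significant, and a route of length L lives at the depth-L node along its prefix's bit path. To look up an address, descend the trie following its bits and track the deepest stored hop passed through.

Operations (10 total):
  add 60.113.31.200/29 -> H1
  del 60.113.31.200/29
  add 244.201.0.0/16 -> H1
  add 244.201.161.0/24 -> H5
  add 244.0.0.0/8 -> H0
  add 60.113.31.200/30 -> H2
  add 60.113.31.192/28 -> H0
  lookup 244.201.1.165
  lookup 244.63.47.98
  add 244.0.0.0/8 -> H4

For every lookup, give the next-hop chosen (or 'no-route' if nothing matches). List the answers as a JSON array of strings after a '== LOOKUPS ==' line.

Apply in order:
  add 60.113.31.200/29 -> H1 at depth 29
  - 60.113.31.200/29 clear@29
  add 244.201.0.0/16 -> H1 at depth 16
  add 244.201.161.0/24 -> H5 at depth 24
  add 244.0.0.0/8 -> H0 at depth 8
  add 60.113.31.200/30 -> H2 at depth 30
  add 60.113.31.192/28 -> H0 at depth 28
  lookup 244.201.1.165: bits 1111010011001001 walk d0:-→d1:-→d2:-→d3:-→d4:-→d5:-→d6:-→d7:-→d8:H0→d9:-→d10:-→d11:-→d12:-→d13:-→d14:-→d15:-→d16:H1 -> H1
  lookup 244.63.47.98: bits 11110100 walk d0:-→d1:-→d2:-→d3:-→d4:-→d5:-→d6:-→d7:-→d8:H0 -> H0
  add 244.0.0.0/8 -> H4 at depth 8

== LOOKUPS ==
["H1","H0"]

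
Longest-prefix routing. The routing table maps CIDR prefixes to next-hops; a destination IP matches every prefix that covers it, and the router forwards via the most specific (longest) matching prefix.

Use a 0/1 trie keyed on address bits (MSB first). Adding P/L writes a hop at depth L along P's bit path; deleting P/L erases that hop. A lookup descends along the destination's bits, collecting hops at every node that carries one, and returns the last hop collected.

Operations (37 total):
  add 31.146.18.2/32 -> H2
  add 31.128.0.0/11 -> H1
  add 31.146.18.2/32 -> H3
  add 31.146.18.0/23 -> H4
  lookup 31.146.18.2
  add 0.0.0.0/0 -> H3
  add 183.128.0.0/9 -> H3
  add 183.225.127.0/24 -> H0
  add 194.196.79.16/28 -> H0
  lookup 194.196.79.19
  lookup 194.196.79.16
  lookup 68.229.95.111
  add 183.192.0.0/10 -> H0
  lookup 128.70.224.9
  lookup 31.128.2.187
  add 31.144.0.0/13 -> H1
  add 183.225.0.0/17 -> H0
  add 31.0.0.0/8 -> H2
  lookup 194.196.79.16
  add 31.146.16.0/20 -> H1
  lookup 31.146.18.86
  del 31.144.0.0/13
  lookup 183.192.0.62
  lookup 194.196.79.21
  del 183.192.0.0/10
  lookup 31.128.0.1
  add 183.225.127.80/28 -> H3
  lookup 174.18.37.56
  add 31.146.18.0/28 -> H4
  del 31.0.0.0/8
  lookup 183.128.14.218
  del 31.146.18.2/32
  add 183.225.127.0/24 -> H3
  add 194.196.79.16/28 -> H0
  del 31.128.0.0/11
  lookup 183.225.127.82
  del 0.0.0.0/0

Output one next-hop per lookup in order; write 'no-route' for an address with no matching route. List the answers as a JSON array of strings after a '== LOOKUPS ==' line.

Trace:
  add 31.146.18.2/32 -> H2 at depth 32
  add 31.128.0.0/11 -> H1 at depth 11
  add 31.146.18.2/32 -> H3 at depth 32
  add 31.146.18.0/23 -> H4 at depth 23
  lookup 31.146.18.2: bits 00011111100100100001001000000010 walk d0:-→d1:-→d2:-→d3:-→d4:-→d5:-→d6:-→d7:-→d8:-→d9:-→d10:-→d11:H1→d12:-→d13:-→d14:-→d15:-→d16:-→d17:-→d18:-→d19:-→d20:-→d21:-→d22:-→d23:H4→d24:-→d25:-→d26:-→d27:-→d28:-→d29:-→d30:-→d31:-→d32:H3 -> H3
  add 0.0.0.0/0 -> H3 at depth 0
  add 183.128.0.0/9 -> H3 at depth 9
  add 183.225.127.0/24 -> H0 at depth 24
  add 194.196.79.16/28 -> H0 at depth 28
  lookup 194.196.79.19: bits 1100001011000100010011110001 walk d0:H3→d1:-→d2:-→d3:-→d4:-→d5:-→d6:-→d7:-→d8:-→d9:-→d10:-→d11:-→d12:-→d13:-→d14:-→d15:-→d16:-→d17:-→d18:-→d19:-→d20:-→d21:-→d22:-→d23:-→d24:-→d25:-→d26:-→d27:-→d28:H0 -> H0
  lookup 194.196.79.16: bits 1100001011000100010011110001 walk d0:H3→d1:-→d2:-→d3:-→d4:-→d5:-→d6:-→d7:-→d8:-→d9:-→d10:-→d11:-→d12:-→d13:-→d14:-→d15:-→d16:-→d17:-→d18:-→d19:-→d20:-→d21:-→d22:-→d23:-→d24:-→d25:-→d26:-→d27:-→d28:H0 -> H0
  lookup 68.229.95.111: bits 0 walk d0:H3→d1:- -> H3
  add 183.192.0.0/10 -> H0 at depth 10
  lookup 128.70.224.9: bits 10 walk d0:H3→d1:-→d2:- -> H3
  lookup 31.128.2.187: bits 00011111100 walk d0:H3→d1:-→d2:-→d3:-→d4:-→d5:-→d6:-→d7:-→d8:-→d9:-→d10:-→d11:H1 -> H1
  add 31.144.0.0/13 -> H1 at depth 13
  add 183.225.0.0/17 -> H0 at depth 17
  add 31.0.0.0/8 -> H2 at depth 8
  lookup 194.196.79.16: bits 1100001011000100010011110001 walk d0:H3→d1:-→d2:-→d3:-→d4:-→d5:-→d6:-→d7:-→d8:-→d9:-→d10:-→d11:-→d12:-→d13:-→d14:-→d15:-→d16:-→d17:-→d18:-→d19:-→d20:-→d21:-→d22:-→d23:-→d24:-→d25:-→d26:-→d27:-→d28:H0 -> H0
  add 31.146.16.0/20 -> H1 at depth 20
  lookup 31.146.18.86: bits 0001111110010010000100100 walk d0:H3→d1:-→d2:-→d3:-→d4:-→d5:-→d6:-→d7:-→d8:H2→d9:-→d10:-→d11:H1→d12:-→d13:H1→d14:-→d15:-→d16:-→d17:-→d18:-→d19:-→d20:H1→d21:-→d22:-→d23:H4→d24:-→d25:- -> H4
  del 31.144.0.0/13 (clear depth 13)
  lookup 183.192.0.62: bits 1011011111 walk d0:H3→d1:-→d2:-→d3:-→d4:-→d5:-→d6:-→d7:-→d8:-→d9:H3→d10:H0 -> H0
  lookup 194.196.79.21: bits 1100001011000100010011110001 walk d0:H3→d1:-→d2:-→d3:-→d4:-→d5:-→d6:-→d7:-→d8:-→d9:-→d10:-→d11:-→d12:-→d13:-→d14:-→d15:-→d16:-→d17:-→d18:-→d19:-→d20:-→d21:-→d22:-→d23:-→d24:-→d25:-→d26:-→d27:-→d28:H0 -> H0
  del 183.192.0.0/10 (clear depth 10)
  lookup 31.128.0.1: bits 00011111100 walk d0:H3→d1:-→d2:-→d3:-→d4:-→d5:-→d6:-→d7:-→d8:H2→d9:-→d10:-→d11:H1 -> H1
  add 183.225.127.80/28 -> H3 at depth 28
  lookup 174.18.37.56: bits 101 walk d0:H3→d1:-→d2:-→d3:- -> H3
  add 31.146.18.0/28 -> H4 at depth 28
  del 31.0.0.0/8 (clear depth 8)
  lookup 183.128.14.218: bits 101101111 walk d0:H3→d1:-→d2:-→d3:-→d4:-→d5:-→d6:-→d7:-→d8:-→d9:H3 -> H3
  del 31.146.18.2/32 (clear depth 32)
  add 183.225.127.0/24 -> H3 at depth 24
  add 194.196.79.16/28 -> H0 at depth 28
  del 31.128.0.0/11 (clear depth 11)
  lookup 183.225.127.82: bits 1011011111100001011111110101 walk d0:H3→d1:-→d2:-→d3:-→d4:-→d5:-→d6:-→d7:-→d8:-→d9:H3→d10:-→d11:-→d12:-→d13:-→d14:-→d15:-→d16:-→d17:H0→d18:-→d19:-→d20:-→d21:-→d22:-→d23:-→d24:H3→d25:-→d26:-→d27:-→d28:H3 -> H3
  del 0.0.0.0/0 (clear depth 0)

== LOOKUPS ==
["H3","H0","H0","H3","H3","H1","H0","H4","H0","H0","H1","H3","H3","H3"]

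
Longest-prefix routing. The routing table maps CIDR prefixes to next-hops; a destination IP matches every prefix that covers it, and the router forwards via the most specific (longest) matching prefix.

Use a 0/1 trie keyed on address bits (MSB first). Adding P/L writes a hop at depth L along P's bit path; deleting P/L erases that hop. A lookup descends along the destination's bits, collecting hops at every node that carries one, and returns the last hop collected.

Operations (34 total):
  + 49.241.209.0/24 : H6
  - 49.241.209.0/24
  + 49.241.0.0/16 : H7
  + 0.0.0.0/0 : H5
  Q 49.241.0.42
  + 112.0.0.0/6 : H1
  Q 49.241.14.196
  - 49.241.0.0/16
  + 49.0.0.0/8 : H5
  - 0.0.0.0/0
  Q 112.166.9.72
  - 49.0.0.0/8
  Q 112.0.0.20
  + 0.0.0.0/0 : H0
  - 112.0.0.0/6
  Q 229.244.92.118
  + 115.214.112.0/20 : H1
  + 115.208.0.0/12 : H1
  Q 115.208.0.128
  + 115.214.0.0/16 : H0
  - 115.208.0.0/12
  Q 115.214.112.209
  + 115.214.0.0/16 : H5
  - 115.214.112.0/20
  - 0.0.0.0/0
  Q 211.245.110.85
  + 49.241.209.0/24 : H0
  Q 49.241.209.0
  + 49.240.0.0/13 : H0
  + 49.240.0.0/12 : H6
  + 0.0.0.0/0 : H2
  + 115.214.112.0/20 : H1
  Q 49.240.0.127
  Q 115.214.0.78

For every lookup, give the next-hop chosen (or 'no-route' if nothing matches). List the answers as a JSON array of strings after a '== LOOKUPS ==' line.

Trace:
  + 49.241.209.0/24 (H6) depth=24
  del 49.241.209.0/24 (clear depth 24)
  + 49.241.0.0/16 (H7) depth=16
  + 0.0.0.0/0 (H5) depth=0
  Q 49.241.0.42: descend 0011000111110001 ; hops seen [H5,H7] ; pick H7
  + 112.0.0.0/6 (H1) depth=6
  Q 49.241.14.196: descend 0011000111110001 ; hops seen [H5,H7] ; pick H7
  del 49.241.0.0/16 (clear depth 16)
  + 49.0.0.0/8 (H5) depth=8
  del 0.0.0.0/0 (clear depth 0)
  Q 112.166.9.72: descend 011100 ; hops seen [H1] ; pick H1
  del 49.0.0.0/8 (clear depth 8)
  Q 112.0.0.20: descend 011100 ; hops seen [H1] ; pick H1
  + 0.0.0.0/0 (H0) depth=0
  del 112.0.0.0/6 (clear depth 6)
  Q 229.244.92.118: descend ε ; hops seen [H0] ; pick H0
  + 115.214.112.0/20 (H1) depth=20
  + 115.208.0.0/12 (H1) depth=12
  Q 115.208.0.128: descend 0111001111010 ; hops seen [H0,H1] ; pick H1
  + 115.214.0.0/16 (H0) depth=16
  del 115.208.0.0/12 (clear depth 12)
  Q 115.214.112.209: descend 01110011110101100111 ; hops seen [H0,H0,H1] ; pick H1
  + 115.214.0.0/16 (H5) depth=16
  del 115.214.112.0/20 (clear depth 20)
  del 0.0.0.0/0 (clear depth 0)
  Q 211.245.110.85: descend ε ; hops seen [∅] ; pick no-route
  + 49.241.209.0/24 (H0) depth=24
  Q 49.241.209.0: descend 001100011111000111010001 ; hops seen [H0] ; pick H0
  + 49.240.0.0/13 (H0) depth=13
  + 49.240.0.0/12 (H6) depth=12
  + 0.0.0.0/0 (H2) depth=0
  + 115.214.112.0/20 (H1) depth=20
  Q 49.240.0.127: descend 001100011111000 ; hops seen [H2,H6,H0] ; pick H0
  Q 115.214.0.78: descend 01110011110101100 ; hops seen [H2,H5] ; pick H5

== LOOKUPS ==
["H7","H7","H1","H1","H0","H1","H1","no-route","H0","H0","H5"]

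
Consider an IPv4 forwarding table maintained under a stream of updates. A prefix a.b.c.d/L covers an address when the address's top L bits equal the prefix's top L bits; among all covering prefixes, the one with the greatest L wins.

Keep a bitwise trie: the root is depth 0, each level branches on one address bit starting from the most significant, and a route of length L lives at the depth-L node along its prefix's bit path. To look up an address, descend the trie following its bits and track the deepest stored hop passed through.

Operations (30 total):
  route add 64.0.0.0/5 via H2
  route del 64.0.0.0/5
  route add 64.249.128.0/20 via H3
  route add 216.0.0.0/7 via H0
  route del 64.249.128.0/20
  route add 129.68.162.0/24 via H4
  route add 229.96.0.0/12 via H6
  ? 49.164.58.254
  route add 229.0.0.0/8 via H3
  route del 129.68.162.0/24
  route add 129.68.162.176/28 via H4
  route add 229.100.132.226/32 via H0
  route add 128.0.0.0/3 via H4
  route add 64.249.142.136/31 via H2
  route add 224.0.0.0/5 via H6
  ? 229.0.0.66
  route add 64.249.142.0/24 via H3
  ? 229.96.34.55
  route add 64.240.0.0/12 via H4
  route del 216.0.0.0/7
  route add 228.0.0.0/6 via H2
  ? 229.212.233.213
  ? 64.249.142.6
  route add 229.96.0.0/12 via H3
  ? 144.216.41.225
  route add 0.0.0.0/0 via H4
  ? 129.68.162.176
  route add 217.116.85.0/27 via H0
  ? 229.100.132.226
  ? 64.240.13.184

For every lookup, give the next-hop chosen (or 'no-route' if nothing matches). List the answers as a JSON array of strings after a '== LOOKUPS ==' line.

Process each operation:
  add 64.0.0.0/5 -> H2 at depth 5
  - 64.0.0.0/5 clear@5
  add 64.249.128.0/20 -> H3 at depth 20
  add 216.0.0.0/7 -> H0 at depth 7
  - 64.249.128.0/20 clear@20
  add 129.68.162.0/24 -> H4 at depth 24
  add 229.96.0.0/12 -> H6 at depth 12
  lookup 49.164.58.254: bits 0 walk d0:-→d1:- -> no-route
  add 229.0.0.0/8 -> H3 at depth 8
  - 129.68.162.0/24 clear@24
  add 129.68.162.176/28 -> H4 at depth 28
  add 229.100.132.226/32 -> H0 at depth 32
  add 128.0.0.0/3 -> H4 at depth 3
  add 64.249.142.136/31 -> H2 at depth 31
  add 224.0.0.0/5 -> H6 at depth 5
  lookup 229.0.0.66: bits 111001010 walk d0:-→d1:-→d2:-→d3:-→d4:-→d5:H6→d6:-→d7:-→d8:H3→d9:- -> H3
  add 64.249.142.0/24 -> H3 at depth 24
  lookup 229.96.34.55: bits 1110010101100 walk d0:-→d1:-→d2:-→d3:-→d4:-→d5:H6→d6:-→d7:-→d8:H3→d9:-→d10:-→d11:-→d12:H6→d13:- -> H6
  add 64.240.0.0/12 -> H4 at depth 12
  - 216.0.0.0/7 clear@7
  add 228.0.0.0/6 -> H2 at depth 6
  lookup 229.212.233.213: bits 11100101 walk d0:-→d1:-→d2:-→d3:-→d4:-→d5:H6→d6:H2→d7:-→d8:H3 -> H3
  lookup 64.249.142.6: bits 010000001111100110001110 walk d0:-→d1:-→d2:-→d3:-→d4:-→d5:-→d6:-→d7:-→d8:-→d9:-→d10:-→d11:-→d12:H4→d13:-→d14:-→d15:-→d16:-→d17:-→d18:-→d19:-→d20:-→d21:-→d22:-→d23:-→d24:H3 -> H3
  add 229.96.0.0/12 -> H3 at depth 12
  lookup 144.216.41.225: bits 100 walk d0:-→d1:-→d2:-→d3:H4 -> H4
  add 0.0.0.0/0 -> H4 at depth 0
  lookup 129.68.162.176: bits 1000000101000100101000101011 walk d0:H4→d1:-→d2:-→d3:H4→d4:-→d5:-→d6:-→d7:-→d8:-→d9:-→d10:-→d11:-→d12:-→d13:-→d14:-→d15:-→d16:-→d17:-→d18:-→d19:-→d20:-→d21:-→d22:-→d23:-→d24:-→d25:-→d26:-→d27:-→d28:H4 -> H4
  add 217.116.85.0/27 -> H0 at depth 27
  lookup 229.100.132.226: bits 11100101011001001000010011100010 walk d0:H4→d1:-→d2:-→d3:-→d4:-→d5:H6→d6:H2→d7:-→d8:H3→d9:-→d10:-→d11:-→d12:H3→d13:-→d14:-→d15:-→d16:-→d17:-→d18:-→d19:-→d20:-→d21:-→d22:-→d23:-→d24:-→d25:-→d26:-→d27:-→d28:-→d29:-→d30:-→d31:-→d32:H0 -> H0
  lookup 64.240.13.184: bits 010000001111 walk d0:H4→d1:-→d2:-→d3:-→d4:-→d5:-→d6:-→d7:-→d8:-→d9:-→d10:-→d11:-→d12:H4 -> H4

== LOOKUPS ==
["no-route","H3","H6","H3","H3","H4","H4","H0","H4"]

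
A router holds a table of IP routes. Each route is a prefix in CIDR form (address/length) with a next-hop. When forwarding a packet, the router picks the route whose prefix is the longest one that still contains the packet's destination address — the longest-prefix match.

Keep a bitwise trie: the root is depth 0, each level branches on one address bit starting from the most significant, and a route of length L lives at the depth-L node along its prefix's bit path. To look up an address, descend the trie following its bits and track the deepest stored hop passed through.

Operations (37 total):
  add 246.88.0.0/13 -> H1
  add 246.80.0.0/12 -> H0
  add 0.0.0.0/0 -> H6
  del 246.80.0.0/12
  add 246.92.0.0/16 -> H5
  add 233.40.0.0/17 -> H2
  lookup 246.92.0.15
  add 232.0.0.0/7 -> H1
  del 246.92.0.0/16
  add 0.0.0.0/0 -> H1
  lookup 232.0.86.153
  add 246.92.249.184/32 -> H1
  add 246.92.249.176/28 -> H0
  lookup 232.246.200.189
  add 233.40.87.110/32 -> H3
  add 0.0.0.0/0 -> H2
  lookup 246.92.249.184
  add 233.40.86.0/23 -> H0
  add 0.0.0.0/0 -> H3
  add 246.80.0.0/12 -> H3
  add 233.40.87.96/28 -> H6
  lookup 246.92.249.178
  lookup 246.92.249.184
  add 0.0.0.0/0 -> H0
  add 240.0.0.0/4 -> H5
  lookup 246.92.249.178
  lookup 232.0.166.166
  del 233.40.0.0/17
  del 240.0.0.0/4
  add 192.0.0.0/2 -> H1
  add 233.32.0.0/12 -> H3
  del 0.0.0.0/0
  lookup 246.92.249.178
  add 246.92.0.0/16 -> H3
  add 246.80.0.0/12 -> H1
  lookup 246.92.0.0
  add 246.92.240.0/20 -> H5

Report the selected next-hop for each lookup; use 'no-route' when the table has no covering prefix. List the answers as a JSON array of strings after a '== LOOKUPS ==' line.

Trace:
  add 246.88.0.0/13 -> H1 at depth 13
  add 246.80.0.0/12 -> H0 at depth 12
  add 0.0.0.0/0 -> H6 at depth 0
  - 246.80.0.0/12 clear@12
  add 246.92.0.0/16 -> H5 at depth 16
  add 233.40.0.0/17 -> H2 at depth 17
  ? 246.92.0.15  path d0:H6→d1:-→d2:-→d3:-→d4:-→d5:-→d6:-→d7:-→d8:-→d9:-→d10:-→d11:-→d12:-→d13:H1→d14:-→d15:-→d16:H5  best=H5
  add 232.0.0.0/7 -> H1 at depth 7
  - 246.92.0.0/16 clear@16
  add 0.0.0.0/0 -> H1 at depth 0
  ? 232.0.86.153  path d0:H1→d1:-→d2:-→d3:-→d4:-→d5:-→d6:-→d7:H1  best=H1
  add 246.92.249.184/32 -> H1 at depth 32
  add 246.92.249.176/28 -> H0 at depth 28
  ? 232.246.200.189  path d0:H1→d1:-→d2:-→d3:-→d4:-→d5:-→d6:-→d7:H1  best=H1
  add 233.40.87.110/32 -> H3 at depth 32
  add 0.0.0.0/0 -> H2 at depth 0
  ? 246.92.249.184  path d0:H2→d1:-→d2:-→d3:-→d4:-→d5:-→d6:-→d7:-→d8:-→d9:-→d10:-→d11:-→d12:-→d13:H1→d14:-→d15:-→d16:-→d17:-→d18:-→d19:-→d20:-→d21:-→d22:-→d23:-→d24:-→d25:-→d26:-→d27:-→d28:H0→d29:-→d30:-→d31:-→d32:H1  best=H1
  add 233.40.86.0/23 -> H0 at depth 23
  add 0.0.0.0/0 -> H3 at depth 0
  add 246.80.0.0/12 -> H3 at depth 12
  add 233.40.87.96/28 -> H6 at depth 28
  ? 246.92.249.178  path d0:H3→d1:-→d2:-→d3:-→d4:-→d5:-→d6:-→d7:-→d8:-→d9:-→d10:-→d11:-→d12:H3→d13:H1→d14:-→d15:-→d16:-→d17:-→d18:-→d19:-→d20:-→d21:-→d22:-→d23:-→d24:-→d25:-→d26:-→d27:-→d28:H0  best=H0
  ? 246.92.249.184  path d0:H3→d1:-→d2:-→d3:-→d4:-→d5:-→d6:-→d7:-→d8:-→d9:-→d10:-→d11:-→d12:H3→d13:H1→d14:-→d15:-→d16:-→d17:-→d18:-→d19:-→d20:-→d21:-→d22:-→d23:-→d24:-→d25:-→d26:-→d27:-→d28:H0→d29:-→d30:-→d31:-→d32:H1  best=H1
  add 0.0.0.0/0 -> H0 at depth 0
  add 240.0.0.0/4 -> H5 at depth 4
  ? 246.92.249.178  path d0:H0→d1:-→d2:-→d3:-→d4:H5→d5:-→d6:-→d7:-→d8:-→d9:-→d10:-→d11:-→d12:H3→d13:H1→d14:-→d15:-→d16:-→d17:-→d18:-→d19:-→d20:-→d21:-→d22:-→d23:-→d24:-→d25:-→d26:-→d27:-→d28:H0  best=H0
  ? 232.0.166.166  path d0:H0→d1:-→d2:-→d3:-→d4:-→d5:-→d6:-→d7:H1  best=H1
  - 233.40.0.0/17 clear@17
  - 240.0.0.0/4 clear@4
  add 192.0.0.0/2 -> H1 at depth 2
  add 233.32.0.0/12 -> H3 at depth 12
  - 0.0.0.0/0 clear@0
  ? 246.92.249.178  path d0:-→d1:-→d2:H1→d3:-→d4:-→d5:-→d6:-→d7:-→d8:-→d9:-→d10:-→d11:-→d12:H3→d13:H1→d14:-→d15:-→d16:-→d17:-→d18:-→d19:-→d20:-→d21:-→d22:-→d23:-→d24:-→d25:-→d26:-→d27:-→d28:H0  best=H0
  add 246.92.0.0/16 -> H3 at depth 16
  add 246.80.0.0/12 -> H1 at depth 12
  ? 246.92.0.0  path d0:-→d1:-→d2:H1→d3:-→d4:-→d5:-→d6:-→d7:-→d8:-→d9:-→d10:-→d11:-→d12:H1→d13:H1→d14:-→d15:-→d16:H3  best=H3
  add 246.92.240.0/20 -> H5 at depth 20

== LOOKUPS ==
["H5","H1","H1","H1","H0","H1","H0","H1","H0","H3"]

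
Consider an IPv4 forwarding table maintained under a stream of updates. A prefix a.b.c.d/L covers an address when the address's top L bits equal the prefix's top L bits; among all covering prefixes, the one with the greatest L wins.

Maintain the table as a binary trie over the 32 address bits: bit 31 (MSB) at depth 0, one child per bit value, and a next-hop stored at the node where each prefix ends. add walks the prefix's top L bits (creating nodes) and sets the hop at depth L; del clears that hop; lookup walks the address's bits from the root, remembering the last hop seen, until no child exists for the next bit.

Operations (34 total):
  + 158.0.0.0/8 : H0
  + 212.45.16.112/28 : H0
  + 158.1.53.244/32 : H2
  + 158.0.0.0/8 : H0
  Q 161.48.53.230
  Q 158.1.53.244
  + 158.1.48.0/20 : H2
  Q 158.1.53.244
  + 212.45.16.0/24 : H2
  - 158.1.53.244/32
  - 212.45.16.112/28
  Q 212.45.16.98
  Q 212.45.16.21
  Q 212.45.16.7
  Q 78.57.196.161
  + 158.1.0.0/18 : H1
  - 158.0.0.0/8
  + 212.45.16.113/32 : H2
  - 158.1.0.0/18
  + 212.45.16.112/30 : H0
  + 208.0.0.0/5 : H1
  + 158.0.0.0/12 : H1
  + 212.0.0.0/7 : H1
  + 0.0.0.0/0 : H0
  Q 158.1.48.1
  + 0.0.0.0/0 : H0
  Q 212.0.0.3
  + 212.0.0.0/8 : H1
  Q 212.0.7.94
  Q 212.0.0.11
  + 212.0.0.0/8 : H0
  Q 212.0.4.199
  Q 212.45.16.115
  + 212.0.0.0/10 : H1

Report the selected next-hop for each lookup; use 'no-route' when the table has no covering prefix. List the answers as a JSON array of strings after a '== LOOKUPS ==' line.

Trace:
  add 158.0.0.0/8 -> H0 at depth 8
  add 212.45.16.112/28 -> H0 at depth 28
  add 158.1.53.244/32 -> H2 at depth 32
  add 158.0.0.0/8 -> H0 at depth 8
  lookup 161.48.53.230: bits 10 walk d0:-→d1:-→d2:- -> no-route
  lookup 158.1.53.244: bits 10011110000000010011010111110100 walk d0:-→d1:-→d2:-→d3:-→d4:-→d5:-→d6:-→d7:-→d8:H0→d9:-→d10:-→d11:-→d12:-→d13:-→d14:-→d15:-→d16:-→d17:-→d18:-→d19:-→d20:-→d21:-→d22:-→d23:-→d24:-→d25:-→d26:-→d27:-→d28:-→d29:-→d30:-→d31:-→d32:H2 -> H2
  add 158.1.48.0/20 -> H2 at depth 20
  lookup 158.1.53.244: bits 10011110000000010011010111110100 walk d0:-→d1:-→d2:-→d3:-→d4:-→d5:-→d6:-→d7:-→d8:H0→d9:-→d10:-→d11:-→d12:-→d13:-→d14:-→d15:-→d16:-→d17:-→d18:-→d19:-→d20:H2→d21:-→d22:-→d23:-→d24:-→d25:-→d26:-→d27:-→d28:-→d29:-→d30:-→d31:-→d32:H2 -> H2
  add 212.45.16.0/24 -> H2 at depth 24
  del 158.1.53.244/32 (clear depth 32)
  del 212.45.16.112/28 (clear depth 28)
  lookup 212.45.16.98: bits 110101000010110100010000011 walk d0:-→d1:-→d2:-→d3:-→d4:-→d5:-→d6:-→d7:-→d8:-→d9:-→d10:-→d11:-→d12:-→d13:-→d14:-→d15:-→d16:-→d17:-→d18:-→d19:-→d20:-→d21:-→d22:-→d23:-→d24:H2→d25:-→d26:-→d27:- -> H2
  lookup 212.45.16.21: bits 1101010000101101000100000 walk d0:-→d1:-→d2:-→d3:-→d4:-→d5:-→d6:-→d7:-→d8:-→d9:-→d10:-→d11:-→d12:-→d13:-→d14:-→d15:-→d16:-→d17:-→d18:-→d19:-→d20:-→d21:-→d22:-→d23:-→d24:H2→d25:- -> H2
  lookup 212.45.16.7: bits 1101010000101101000100000 walk d0:-→d1:-→d2:-→d3:-→d4:-→d5:-→d6:-→d7:-→d8:-→d9:-→d10:-→d11:-→d12:-→d13:-→d14:-→d15:-→d16:-→d17:-→d18:-→d19:-→d20:-→d21:-→d22:-→d23:-→d24:H2→d25:- -> H2
  lookup 78.57.196.161: bits ε walk d0:- -> no-route
  add 158.1.0.0/18 -> H1 at depth 18
  del 158.0.0.0/8 (clear depth 8)
  add 212.45.16.113/32 -> H2 at depth 32
  del 158.1.0.0/18 (clear depth 18)
  add 212.45.16.112/30 -> H0 at depth 30
  add 208.0.0.0/5 -> H1 at depth 5
  add 158.0.0.0/12 -> H1 at depth 12
  add 212.0.0.0/7 -> H1 at depth 7
  add 0.0.0.0/0 -> H0 at depth 0
  lookup 158.1.48.1: bits 100111100000000100110 walk d0:H0→d1:-→d2:-→d3:-→d4:-→d5:-→d6:-→d7:-→d8:-→d9:-→d10:-→d11:-→d12:H1→d13:-→d14:-→d15:-→d16:-→d17:-→d18:-→d19:-→d20:H2→d21:- -> H2
  add 0.0.0.0/0 -> H0 at depth 0
  lookup 212.0.0.3: bits 1101010000 walk d0:H0→d1:-→d2:-→d3:-→d4:-→d5:H1→d6:-→d7:H1→d8:-→d9:-→d10:- -> H1
  add 212.0.0.0/8 -> H1 at depth 8
  lookup 212.0.7.94: bits 1101010000 walk d0:H0→d1:-→d2:-→d3:-→d4:-→d5:H1→d6:-→d7:H1→d8:H1→d9:-→d10:- -> H1
  lookup 212.0.0.11: bits 1101010000 walk d0:H0→d1:-→d2:-→d3:-→d4:-→d5:H1→d6:-→d7:H1→d8:H1→d9:-→d10:- -> H1
  add 212.0.0.0/8 -> H0 at depth 8
  lookup 212.0.4.199: bits 1101010000 walk d0:H0→d1:-→d2:-→d3:-→d4:-→d5:H1→d6:-→d7:H1→d8:H0→d9:-→d10:- -> H0
  lookup 212.45.16.115: bits 110101000010110100010000011100 walk d0:H0→d1:-→d2:-→d3:-→d4:-→d5:H1→d6:-→d7:H1→d8:H0→d9:-→d10:-→d11:-→d12:-→d13:-→d14:-→d15:-→d16:-→d17:-→d18:-→d19:-→d20:-→d21:-→d22:-→d23:-→d24:H2→d25:-→d26:-→d27:-→d28:-→d29:-→d30:H0 -> H0
  add 212.0.0.0/10 -> H1 at depth 10

== LOOKUPS ==
["no-route","H2","H2","H2","H2","H2","no-route","H2","H1","H1","H1","H0","H0"]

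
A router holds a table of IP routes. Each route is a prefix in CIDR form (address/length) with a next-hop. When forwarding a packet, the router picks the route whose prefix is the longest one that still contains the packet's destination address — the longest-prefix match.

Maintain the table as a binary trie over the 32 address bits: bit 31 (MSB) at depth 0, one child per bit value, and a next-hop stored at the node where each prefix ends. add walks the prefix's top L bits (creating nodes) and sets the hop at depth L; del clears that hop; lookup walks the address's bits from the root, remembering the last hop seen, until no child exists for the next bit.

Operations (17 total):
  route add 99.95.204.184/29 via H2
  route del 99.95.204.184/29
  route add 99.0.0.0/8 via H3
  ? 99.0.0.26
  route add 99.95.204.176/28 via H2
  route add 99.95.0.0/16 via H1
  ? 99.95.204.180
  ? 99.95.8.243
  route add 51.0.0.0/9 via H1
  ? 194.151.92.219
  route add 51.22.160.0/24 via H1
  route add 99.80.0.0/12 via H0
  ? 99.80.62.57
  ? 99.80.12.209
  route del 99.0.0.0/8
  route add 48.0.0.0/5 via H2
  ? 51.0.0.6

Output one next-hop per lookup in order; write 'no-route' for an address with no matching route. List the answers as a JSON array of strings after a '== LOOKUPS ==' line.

Apply in order:
  + 99.95.204.184/29 (H2) depth=29
  del 99.95.204.184/29 (clear depth 29)
  + 99.0.0.0/8 (H3) depth=8
  lookup 99.0.0.26: bits 011000110 walk d0:-→d1:-→d2:-→d3:-→d4:-→d5:-→d6:-→d7:-→d8:H3→d9:- -> H3
  + 99.95.204.176/28 (H2) depth=28
  + 99.95.0.0/16 (H1) depth=16
  lookup 99.95.204.180: bits 0110001101011111110011001011 walk d0:-→d1:-→d2:-→d3:-→d4:-→d5:-→d6:-→d7:-→d8:H3→d9:-→d10:-→d11:-→d12:-→d13:-→d14:-→d15:-→d16:H1→d17:-→d18:-→d19:-→d20:-→d21:-→d22:-→d23:-→d24:-→d25:-→d26:-→d27:-→d28:H2 -> H2
  lookup 99.95.8.243: bits 0110001101011111 walk d0:-→d1:-→d2:-→d3:-→d4:-→d5:-→d6:-→d7:-→d8:H3→d9:-→d10:-→d11:-→d12:-→d13:-→d14:-→d15:-→d16:H1 -> H1
  + 51.0.0.0/9 (H1) depth=9
  lookup 194.151.92.219: bits ε walk d0:- -> no-route
  + 51.22.160.0/24 (H1) depth=24
  + 99.80.0.0/12 (H0) depth=12
  lookup 99.80.62.57: bits 011000110101 walk d0:-→d1:-→d2:-→d3:-→d4:-→d5:-→d6:-→d7:-→d8:H3→d9:-→d10:-→d11:-→d12:H0 -> H0
  lookup 99.80.12.209: bits 011000110101 walk d0:-→d1:-→d2:-→d3:-→d4:-→d5:-→d6:-→d7:-→d8:H3→d9:-→d10:-→d11:-→d12:H0 -> H0
  del 99.0.0.0/8 (clear depth 8)
  + 48.0.0.0/5 (H2) depth=5
  lookup 51.0.0.6: bits 00110011000 walk d0:-→d1:-→d2:-→d3:-→d4:-→d5:H2→d6:-→d7:-→d8:-→d9:H1→d10:-→d11:- -> H1

== LOOKUPS ==
["H3","H2","H1","no-route","H0","H0","H1"]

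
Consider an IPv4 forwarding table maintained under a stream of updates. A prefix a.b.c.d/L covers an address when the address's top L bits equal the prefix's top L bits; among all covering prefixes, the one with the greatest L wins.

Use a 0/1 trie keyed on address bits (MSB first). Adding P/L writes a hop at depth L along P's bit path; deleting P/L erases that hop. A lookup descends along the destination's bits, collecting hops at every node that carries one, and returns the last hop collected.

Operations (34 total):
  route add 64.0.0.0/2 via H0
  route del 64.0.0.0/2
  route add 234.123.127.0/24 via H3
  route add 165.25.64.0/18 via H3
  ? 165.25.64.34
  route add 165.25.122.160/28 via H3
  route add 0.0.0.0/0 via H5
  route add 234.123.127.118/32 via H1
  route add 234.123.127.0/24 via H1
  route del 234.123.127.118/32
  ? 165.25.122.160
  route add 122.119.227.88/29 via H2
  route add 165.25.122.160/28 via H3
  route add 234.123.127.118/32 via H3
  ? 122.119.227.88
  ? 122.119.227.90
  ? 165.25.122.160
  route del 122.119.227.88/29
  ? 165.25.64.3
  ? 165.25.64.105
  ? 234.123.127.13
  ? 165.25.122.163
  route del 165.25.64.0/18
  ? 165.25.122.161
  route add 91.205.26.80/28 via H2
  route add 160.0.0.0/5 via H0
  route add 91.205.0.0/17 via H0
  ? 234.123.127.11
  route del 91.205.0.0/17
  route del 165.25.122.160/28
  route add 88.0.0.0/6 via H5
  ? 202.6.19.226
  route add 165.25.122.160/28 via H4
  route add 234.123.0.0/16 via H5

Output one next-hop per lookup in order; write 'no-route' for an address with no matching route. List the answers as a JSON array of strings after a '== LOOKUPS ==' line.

Apply in order:
  add 64.0.0.0/2 -> H0 at depth 2
  - 64.0.0.0/2 clear@2
  add 234.123.127.0/24 -> H3 at depth 24
  add 165.25.64.0/18 -> H3 at depth 18
  Q 165.25.64.34: descend 101001010001100101 ; hops seen [H3] ; pick H3
  add 165.25.122.160/28 -> H3 at depth 28
  add 0.0.0.0/0 -> H5 at depth 0
  add 234.123.127.118/32 -> H1 at depth 32
  add 234.123.127.0/24 -> H1 at depth 24
  - 234.123.127.118/32 clear@32
  Q 165.25.122.160: descend 1010010100011001011110101010 ; hops seen [H5,H3,H3] ; pick H3
  add 122.119.227.88/29 -> H2 at depth 29
  add 165.25.122.160/28 -> H3 at depth 28
  add 234.123.127.118/32 -> H3 at depth 32
  Q 122.119.227.88: descend 01111010011101111110001101011 ; hops seen [H5,H2] ; pick H2
  Q 122.119.227.90: descend 01111010011101111110001101011 ; hops seen [H5,H2] ; pick H2
  Q 165.25.122.160: descend 1010010100011001011110101010 ; hops seen [H5,H3,H3] ; pick H3
  - 122.119.227.88/29 clear@29
  Q 165.25.64.3: descend 101001010001100101 ; hops seen [H5,H3] ; pick H3
  Q 165.25.64.105: descend 101001010001100101 ; hops seen [H5,H3] ; pick H3
  Q 234.123.127.13: descend 1110101001111011011111110 ; hops seen [H5,H1] ; pick H1
  Q 165.25.122.163: descend 1010010100011001011110101010 ; hops seen [H5,H3,H3] ; pick H3
  - 165.25.64.0/18 clear@18
  Q 165.25.122.161: descend 1010010100011001011110101010 ; hops seen [H5,H3] ; pick H3
  add 91.205.26.80/28 -> H2 at depth 28
  add 160.0.0.0/5 -> H0 at depth 5
  add 91.205.0.0/17 -> H0 at depth 17
  Q 234.123.127.11: descend 1110101001111011011111110 ; hops seen [H5,H1] ; pick H1
  - 91.205.0.0/17 clear@17
  - 165.25.122.160/28 clear@28
  add 88.0.0.0/6 -> H5 at depth 6
  Q 202.6.19.226: descend 11 ; hops seen [H5] ; pick H5
  add 165.25.122.160/28 -> H4 at depth 28
  add 234.123.0.0/16 -> H5 at depth 16

== LOOKUPS ==
["H3","H3","H2","H2","H3","H3","H3","H1","H3","H3","H1","H5"]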